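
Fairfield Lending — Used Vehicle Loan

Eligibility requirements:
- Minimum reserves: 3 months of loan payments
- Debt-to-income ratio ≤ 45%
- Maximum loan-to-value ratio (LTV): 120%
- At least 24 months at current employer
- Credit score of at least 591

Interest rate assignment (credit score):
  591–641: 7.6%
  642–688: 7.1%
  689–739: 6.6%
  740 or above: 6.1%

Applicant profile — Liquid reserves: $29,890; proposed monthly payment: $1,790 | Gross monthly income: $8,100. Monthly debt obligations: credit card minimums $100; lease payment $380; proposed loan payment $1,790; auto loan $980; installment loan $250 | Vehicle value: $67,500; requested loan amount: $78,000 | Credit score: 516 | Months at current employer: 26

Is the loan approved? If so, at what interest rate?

Credit score 516 < 591 (below minimum)
LTV = 78,000/67,500 = 115.6% ≤ 120%
Employment 26 ≥ 24 months
Reserves = 29,890/1,790 = 16.7 months ≥ 3
Total monthly debts = (100 + 380 + 1,790 + 980 + 250) = 3,500. Debt-to-income = 3,500/8,100 = 43.2% — meets 45% limit
Not all requirements met → denied.

Denied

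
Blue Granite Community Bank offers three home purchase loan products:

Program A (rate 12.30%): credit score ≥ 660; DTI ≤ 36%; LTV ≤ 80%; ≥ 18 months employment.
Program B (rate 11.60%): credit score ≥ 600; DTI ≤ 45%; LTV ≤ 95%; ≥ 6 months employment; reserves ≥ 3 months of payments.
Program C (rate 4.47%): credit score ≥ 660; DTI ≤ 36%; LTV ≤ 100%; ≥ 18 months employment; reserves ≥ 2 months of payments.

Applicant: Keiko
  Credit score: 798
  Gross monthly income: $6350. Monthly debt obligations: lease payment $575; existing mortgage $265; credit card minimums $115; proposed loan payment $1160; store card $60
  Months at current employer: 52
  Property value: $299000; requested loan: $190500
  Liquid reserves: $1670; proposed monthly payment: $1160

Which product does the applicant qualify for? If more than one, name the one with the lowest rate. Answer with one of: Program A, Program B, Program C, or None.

Program A

Total debts = (575 + 265 + 115 + 1,160 + 60) = 2,175; DTI = 2,175/6,350 = 34.3%.
LTV = 190,500/299,000 = 63.7%.
Reserves = 1,670/1,160 = 1.4 months.
Program A: score 798 ≥ 660; DTI 34.3% ≤ 36%; LTV 63.7% ≤ 80%; employment 52 ≥ 18 mo → qualifies.
Program B: score 798 ≥ 600; DTI 34.3% ≤ 45%; LTV 63.7% ≤ 95%; employment 52 ≥ 6 mo; reserves 1.4 < 3 mo → does not qualify.
Program C: score 798 ≥ 660; DTI 34.3% ≤ 36%; LTV 63.7% ≤ 100%; employment 52 ≥ 18 mo; reserves 1.4 < 2 mo → does not qualify.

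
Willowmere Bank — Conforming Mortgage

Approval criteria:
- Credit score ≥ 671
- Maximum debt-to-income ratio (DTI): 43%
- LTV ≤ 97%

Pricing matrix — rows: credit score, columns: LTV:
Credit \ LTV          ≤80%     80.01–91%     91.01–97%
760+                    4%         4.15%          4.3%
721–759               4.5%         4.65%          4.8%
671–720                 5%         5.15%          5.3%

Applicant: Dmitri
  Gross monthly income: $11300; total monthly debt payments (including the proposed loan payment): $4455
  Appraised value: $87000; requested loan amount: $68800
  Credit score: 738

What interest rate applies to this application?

4.5%

Credit score 738 ≥ 671; DTI: 4,455 ÷ 11,300 = 39.4%, within the 43% cap
LTV: 68,800 ÷ 87,000 = 79.1%, within 97% cap
Credit 738 → row 721–759; LTV 79.1% → column ≤80%. Grid cell → 4.5%.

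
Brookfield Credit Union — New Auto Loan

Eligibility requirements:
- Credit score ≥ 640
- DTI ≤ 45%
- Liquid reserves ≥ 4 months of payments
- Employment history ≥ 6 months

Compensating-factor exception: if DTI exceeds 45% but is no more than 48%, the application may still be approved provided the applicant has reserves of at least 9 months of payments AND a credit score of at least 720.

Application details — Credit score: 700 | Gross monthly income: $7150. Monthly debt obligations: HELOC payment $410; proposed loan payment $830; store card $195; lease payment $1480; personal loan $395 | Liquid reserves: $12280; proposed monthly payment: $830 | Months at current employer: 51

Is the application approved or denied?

Credit score 700 ≥ 640 (meets base)
Total debts = (410 + 830 + 195 + 1,480 + 395) = 3,310. DTI = 3,310/7,150 = 46.3% > 45% — standard DTI limit exceeded.
Reserves: 12,280 ÷ 830 = 14.8 months (meets 4-month minimum)
Employment 51 ≥ 6 months
46.3% falls in the override range (45%–48%), so the compensating-factor test applies.
Override check — reserves: 14.8 mo (ok); score: 700 (below 720).
Override conditions not both satisfied; exception does not apply.

Denied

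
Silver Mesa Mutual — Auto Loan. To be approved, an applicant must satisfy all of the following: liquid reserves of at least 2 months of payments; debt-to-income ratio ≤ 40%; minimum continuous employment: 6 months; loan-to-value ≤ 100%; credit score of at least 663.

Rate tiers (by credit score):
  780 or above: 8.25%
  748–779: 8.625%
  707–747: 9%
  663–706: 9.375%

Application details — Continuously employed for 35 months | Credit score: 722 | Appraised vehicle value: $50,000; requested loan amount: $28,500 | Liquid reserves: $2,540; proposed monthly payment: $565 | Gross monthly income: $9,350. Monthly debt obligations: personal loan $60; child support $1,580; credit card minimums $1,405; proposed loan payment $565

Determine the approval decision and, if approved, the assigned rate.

Approved at 9%

Credit score 722 ≥ 663 (meets minimum)
Reserves: 2,540 ÷ 565 = 4.5 months (meets 2-month minimum)
Total monthly debts = (60 + 1,580 + 1,405 + 565) = 3,610. DTI: 3,610 ÷ 9,350 = 38.6%, within the 40% cap
Employment 35 ≥ 6 months
Loan-to-value = 28,500/50,000 = 57% — pass (100% max)
All requirements met. Score 722 falls in the 707–747 tier → 9%.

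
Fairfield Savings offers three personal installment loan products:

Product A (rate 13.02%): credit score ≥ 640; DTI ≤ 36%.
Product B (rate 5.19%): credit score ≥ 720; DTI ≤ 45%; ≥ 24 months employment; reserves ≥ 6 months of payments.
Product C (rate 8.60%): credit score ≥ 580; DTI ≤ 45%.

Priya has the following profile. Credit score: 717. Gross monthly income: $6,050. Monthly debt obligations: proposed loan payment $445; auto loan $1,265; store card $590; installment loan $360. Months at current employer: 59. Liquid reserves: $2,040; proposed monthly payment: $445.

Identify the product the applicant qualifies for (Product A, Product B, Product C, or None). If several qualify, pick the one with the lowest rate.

Product C

Total debts = (445 + 1,265 + 590 + 360) = 2,660; DTI = 2,660/6,050 = 44%.
Reserves = 2,040/445 = 4.6 months.
Product A: score 717 ≥ 640; DTI 44% > 36% → does not qualify.
Product B: score 717 < 720; DTI 44% ≤ 45%; employment 59 ≥ 24 mo; reserves 4.6 < 6 mo → does not qualify.
Product C: score 717 ≥ 580; DTI 44% ≤ 45% → qualifies.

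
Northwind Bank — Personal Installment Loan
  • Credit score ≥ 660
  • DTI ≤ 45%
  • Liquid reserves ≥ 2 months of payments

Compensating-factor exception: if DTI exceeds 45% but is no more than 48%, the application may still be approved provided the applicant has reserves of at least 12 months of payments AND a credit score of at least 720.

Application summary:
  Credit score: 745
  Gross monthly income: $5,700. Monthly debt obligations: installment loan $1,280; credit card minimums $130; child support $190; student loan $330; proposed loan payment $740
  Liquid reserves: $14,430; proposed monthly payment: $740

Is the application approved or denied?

Credit score 745 ≥ 660 (meets base)
Total debts = (1,280 + 130 + 190 + 330 + 740) = 2,670. DTI: 2,670 ÷ 5,700 = 46.8%, over the 45% base limit.
Reserves = 14,430/740 = 19.5 months ≥ 2
DTI 46.8% is within the 45%–48% exception band; checking compensating factors.
Override check — reserves: 19.5 mo (ok); score: 745 (ok).
Both compensating conditions met → exception applies.

Approved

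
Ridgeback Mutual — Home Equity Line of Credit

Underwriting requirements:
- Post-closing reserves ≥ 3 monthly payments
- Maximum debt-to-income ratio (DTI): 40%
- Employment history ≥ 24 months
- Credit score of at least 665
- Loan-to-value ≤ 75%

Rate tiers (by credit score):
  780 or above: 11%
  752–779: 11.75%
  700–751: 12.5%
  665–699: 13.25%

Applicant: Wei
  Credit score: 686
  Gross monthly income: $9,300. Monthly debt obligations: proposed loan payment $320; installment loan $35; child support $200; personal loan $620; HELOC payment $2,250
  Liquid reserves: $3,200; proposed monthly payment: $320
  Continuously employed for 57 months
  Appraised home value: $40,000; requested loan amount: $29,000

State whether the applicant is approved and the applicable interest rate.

Credit score 686 ≥ 665 (meets minimum)
Total monthly debts = (320 + 35 + 200 + 620 + 2,250) = 3,425. DTI: 3,425 ÷ 9,300 = 36.8%, within the 40% cap
Loan-to-value = 29,000/40,000 = 72.5% — pass (75% max)
Employment 57 ≥ 24 months
Reserves = 3,200/320 = 10.0 months ≥ 3
All requirements met. Score 686 falls in the 665–699 tier → 13.25%.

Approved at 13.25%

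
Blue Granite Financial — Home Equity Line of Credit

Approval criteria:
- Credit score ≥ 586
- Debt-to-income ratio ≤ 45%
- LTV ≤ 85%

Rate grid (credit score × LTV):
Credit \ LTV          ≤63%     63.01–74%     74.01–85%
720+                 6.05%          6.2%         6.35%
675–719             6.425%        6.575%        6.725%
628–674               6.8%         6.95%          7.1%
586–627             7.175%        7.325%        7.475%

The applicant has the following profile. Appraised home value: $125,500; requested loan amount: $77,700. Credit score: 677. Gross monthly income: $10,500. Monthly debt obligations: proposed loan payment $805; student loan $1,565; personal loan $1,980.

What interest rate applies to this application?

Credit score 677 ≥ 586; Total monthly debts = (805 + 1,565 + 1,980) = 4,350. Debt-to-income = 4,350/10,500 = 41.4% — meets 45% limit
LTV = 77,700/125,500 = 61.9% ≤ 85%
Credit 677 → row 675–719; LTV 61.9% → column ≤63%. Grid cell → 6.425%.

6.425%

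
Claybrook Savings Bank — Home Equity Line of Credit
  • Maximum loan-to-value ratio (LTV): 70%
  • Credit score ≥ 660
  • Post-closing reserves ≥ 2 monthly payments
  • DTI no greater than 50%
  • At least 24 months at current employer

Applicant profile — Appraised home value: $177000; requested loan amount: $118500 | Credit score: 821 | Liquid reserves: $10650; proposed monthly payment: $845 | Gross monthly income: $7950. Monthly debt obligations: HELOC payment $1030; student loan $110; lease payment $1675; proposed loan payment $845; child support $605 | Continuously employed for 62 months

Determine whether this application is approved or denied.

Denied

LTV: 118,500 ÷ 177,000 = 66.9%, within 70% cap
Credit score 821 ≥ 660 (meets)
Liquid reserves cover 10,650/845 = 12.6 months — ≥ 2 required
Total monthly debts = (1,030 + 110 + 1,675 + 845 + 605) = 4,265. DTI: 4,265 ÷ 7,950 = 53.6%, exceeds the 50% cap
Employment 62 ≥ 24 months
Fails on DTI.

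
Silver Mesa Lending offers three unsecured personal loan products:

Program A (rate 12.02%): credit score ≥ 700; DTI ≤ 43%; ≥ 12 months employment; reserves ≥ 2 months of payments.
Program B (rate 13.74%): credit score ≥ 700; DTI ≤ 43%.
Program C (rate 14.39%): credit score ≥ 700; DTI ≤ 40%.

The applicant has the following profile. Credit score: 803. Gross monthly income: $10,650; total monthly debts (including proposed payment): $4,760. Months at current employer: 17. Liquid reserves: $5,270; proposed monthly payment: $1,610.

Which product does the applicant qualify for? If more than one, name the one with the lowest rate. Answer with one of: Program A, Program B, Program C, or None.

None

DTI = 4,760/10,650 = 44.7%.
Reserves = 5,270/1,610 = 3.3 months.
Program A: score 803 ≥ 700; DTI 44.7% > 43%; employment 17 ≥ 12 mo; reserves 3.3 ≥ 2 mo → does not qualify.
Program B: score 803 ≥ 700; DTI 44.7% > 43% → does not qualify.
Program C: score 803 ≥ 700; DTI 44.7% > 40% → does not qualify.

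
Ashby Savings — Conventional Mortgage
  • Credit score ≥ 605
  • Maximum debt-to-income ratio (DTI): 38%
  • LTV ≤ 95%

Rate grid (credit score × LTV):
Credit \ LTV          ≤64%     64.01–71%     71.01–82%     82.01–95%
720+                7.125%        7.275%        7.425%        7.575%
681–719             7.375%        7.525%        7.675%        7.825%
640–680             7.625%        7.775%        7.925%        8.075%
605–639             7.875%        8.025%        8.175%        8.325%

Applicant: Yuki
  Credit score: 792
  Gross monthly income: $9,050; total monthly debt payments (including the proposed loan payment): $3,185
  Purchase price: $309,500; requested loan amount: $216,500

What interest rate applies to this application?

Credit score 792 ≥ 605; DTI: 3,185 ÷ 9,050 = 35.2%, within the 38% cap
LTV: 216,500 ÷ 309,500 = 70%, within 95% cap
Credit 792 → row 720+; LTV 70% → column 64.01–71%. Grid cell → 7.275%.

7.275%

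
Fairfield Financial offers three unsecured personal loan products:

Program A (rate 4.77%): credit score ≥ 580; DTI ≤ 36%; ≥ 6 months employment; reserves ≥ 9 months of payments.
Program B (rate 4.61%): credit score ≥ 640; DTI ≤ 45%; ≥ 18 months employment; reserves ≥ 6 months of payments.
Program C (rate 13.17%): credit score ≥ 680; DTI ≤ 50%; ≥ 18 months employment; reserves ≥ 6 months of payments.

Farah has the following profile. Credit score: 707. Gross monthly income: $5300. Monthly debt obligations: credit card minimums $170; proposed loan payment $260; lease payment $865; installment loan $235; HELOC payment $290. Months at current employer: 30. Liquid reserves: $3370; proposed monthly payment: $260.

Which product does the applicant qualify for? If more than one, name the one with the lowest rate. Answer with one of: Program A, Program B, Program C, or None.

Total debts = (170 + 260 + 865 + 235 + 290) = 1,820; DTI = 1,820/5,300 = 34.3%.
Reserves = 3,370/260 = 13.0 months.
Program A: score 707 ≥ 580; DTI 34.3% ≤ 36%; employment 30 ≥ 6 mo; reserves 13.0 ≥ 9 mo → qualifies.
Program B: score 707 ≥ 640; DTI 34.3% ≤ 45%; employment 30 ≥ 18 mo; reserves 13.0 ≥ 6 mo → qualifies.
Program C: score 707 ≥ 680; DTI 34.3% ≤ 50%; employment 30 ≥ 18 mo; reserves 13.0 ≥ 6 mo → qualifies.
Qualifying: Program A, Program B, Program C. Lowest rate is 4.61% → Program B.

Program B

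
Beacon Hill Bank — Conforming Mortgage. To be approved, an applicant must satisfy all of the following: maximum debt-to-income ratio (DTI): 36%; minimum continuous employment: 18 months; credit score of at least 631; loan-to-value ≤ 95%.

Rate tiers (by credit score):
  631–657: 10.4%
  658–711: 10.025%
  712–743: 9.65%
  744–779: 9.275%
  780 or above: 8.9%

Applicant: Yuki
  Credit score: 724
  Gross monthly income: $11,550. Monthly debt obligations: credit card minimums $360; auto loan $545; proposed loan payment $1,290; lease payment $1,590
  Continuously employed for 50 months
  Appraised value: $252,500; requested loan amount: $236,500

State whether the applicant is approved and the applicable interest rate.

Approved at 9.65%

Credit score 724 ≥ 631 (meets minimum)
Employment 50 ≥ 18 months
Loan-to-value = 236,500/252,500 = 93.7% — pass (95% max)
Total monthly debts = (360 + 545 + 1,290 + 1,590) = 3,785. DTI = 3,785/11,550 = 32.8% ≤ 36%
All requirements met. Score 724 falls in the 712–743 tier → 9.65%.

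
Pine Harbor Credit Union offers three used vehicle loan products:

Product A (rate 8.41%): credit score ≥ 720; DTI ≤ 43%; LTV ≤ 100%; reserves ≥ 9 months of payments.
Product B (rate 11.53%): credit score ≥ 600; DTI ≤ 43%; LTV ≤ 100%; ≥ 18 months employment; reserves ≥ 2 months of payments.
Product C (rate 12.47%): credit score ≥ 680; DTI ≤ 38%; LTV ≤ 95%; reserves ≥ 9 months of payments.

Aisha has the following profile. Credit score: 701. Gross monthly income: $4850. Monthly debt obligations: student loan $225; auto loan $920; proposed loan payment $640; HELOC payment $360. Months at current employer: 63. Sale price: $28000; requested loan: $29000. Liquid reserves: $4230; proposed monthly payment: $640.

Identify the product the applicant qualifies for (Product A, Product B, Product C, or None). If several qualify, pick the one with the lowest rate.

Total debts = (225 + 920 + 640 + 360) = 2,145; DTI = 2,145/4,850 = 44.2%.
LTV = 29,000/28,000 = 103.6%.
Reserves = 4,230/640 = 6.6 months.
Product A: score 701 < 720; DTI 44.2% > 43%; LTV 103.6% > 100%; reserves 6.6 < 9 mo → does not qualify.
Product B: score 701 ≥ 600; DTI 44.2% > 43%; LTV 103.6% > 100%; employment 63 ≥ 18 mo; reserves 6.6 ≥ 2 mo → does not qualify.
Product C: score 701 ≥ 680; DTI 44.2% > 38%; LTV 103.6% > 95%; reserves 6.6 < 9 mo → does not qualify.

None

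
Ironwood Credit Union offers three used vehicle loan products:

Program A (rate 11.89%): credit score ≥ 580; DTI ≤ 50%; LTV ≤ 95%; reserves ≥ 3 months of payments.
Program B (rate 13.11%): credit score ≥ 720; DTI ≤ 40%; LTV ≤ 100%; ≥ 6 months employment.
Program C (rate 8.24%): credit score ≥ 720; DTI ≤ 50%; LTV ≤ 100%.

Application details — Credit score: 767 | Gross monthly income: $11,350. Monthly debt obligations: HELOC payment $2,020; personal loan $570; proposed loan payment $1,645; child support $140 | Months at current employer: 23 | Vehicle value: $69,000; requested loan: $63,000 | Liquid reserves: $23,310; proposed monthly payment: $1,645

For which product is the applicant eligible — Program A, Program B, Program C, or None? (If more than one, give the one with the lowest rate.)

Program C

Total debts = (2,020 + 570 + 1,645 + 140) = 4,375; DTI = 4,375/11,350 = 38.5%.
LTV = 63,000/69,000 = 91.3%.
Reserves = 23,310/1,645 = 14.2 months.
Program A: score 767 ≥ 580; DTI 38.5% ≤ 50%; LTV 91.3% ≤ 95%; reserves 14.2 ≥ 3 mo → qualifies.
Program B: score 767 ≥ 720; DTI 38.5% ≤ 40%; LTV 91.3% ≤ 100%; employment 23 ≥ 6 mo → qualifies.
Program C: score 767 ≥ 720; DTI 38.5% ≤ 50%; LTV 91.3% ≤ 100% → qualifies.
Qualifying: Program A, Program B, Program C. Lowest rate is 8.24% → Program C.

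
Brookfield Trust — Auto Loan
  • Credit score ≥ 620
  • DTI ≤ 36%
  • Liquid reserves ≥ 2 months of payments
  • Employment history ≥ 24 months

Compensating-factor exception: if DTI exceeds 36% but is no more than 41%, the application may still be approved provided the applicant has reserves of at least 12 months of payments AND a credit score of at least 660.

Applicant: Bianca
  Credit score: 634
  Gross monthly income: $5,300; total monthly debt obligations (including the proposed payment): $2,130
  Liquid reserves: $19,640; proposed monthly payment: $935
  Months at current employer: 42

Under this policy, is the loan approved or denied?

Denied

Credit score 634 ≥ 620 (meets base)
DTI = 2,130/5,300 = 40.2% > 36% — standard DTI limit exceeded.
Reserves = 19,640/935 = 21.0 months ≥ 2
Employment 42 ≥ 24 months
DTI 40.2% is within the 36%–41% exception band; checking compensating factors.
Override check — reserves: 21.0 mo (ok); score: 634 (below 660).
Override conditions not both satisfied; exception does not apply.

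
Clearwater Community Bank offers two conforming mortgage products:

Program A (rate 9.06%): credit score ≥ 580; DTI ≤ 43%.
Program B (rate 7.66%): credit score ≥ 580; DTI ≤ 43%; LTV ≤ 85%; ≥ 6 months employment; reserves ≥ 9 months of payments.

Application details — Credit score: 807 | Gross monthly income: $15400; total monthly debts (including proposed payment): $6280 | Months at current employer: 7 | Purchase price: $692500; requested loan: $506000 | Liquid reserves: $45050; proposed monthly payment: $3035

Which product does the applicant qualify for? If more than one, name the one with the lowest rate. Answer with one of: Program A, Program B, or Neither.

Program B

DTI = 6,280/15,400 = 40.8%.
LTV = 506,000/692,500 = 73.1%.
Reserves = 45,050/3,035 = 14.8 months.
Program A: score 807 ≥ 580; DTI 40.8% ≤ 43% → qualifies.
Program B: score 807 ≥ 580; DTI 40.8% ≤ 43%; LTV 73.1% ≤ 85%; employment 7 ≥ 6 mo; reserves 14.8 ≥ 9 mo → qualifies.
Qualifying: Program A, Program B. Lowest rate is 7.66% → Program B.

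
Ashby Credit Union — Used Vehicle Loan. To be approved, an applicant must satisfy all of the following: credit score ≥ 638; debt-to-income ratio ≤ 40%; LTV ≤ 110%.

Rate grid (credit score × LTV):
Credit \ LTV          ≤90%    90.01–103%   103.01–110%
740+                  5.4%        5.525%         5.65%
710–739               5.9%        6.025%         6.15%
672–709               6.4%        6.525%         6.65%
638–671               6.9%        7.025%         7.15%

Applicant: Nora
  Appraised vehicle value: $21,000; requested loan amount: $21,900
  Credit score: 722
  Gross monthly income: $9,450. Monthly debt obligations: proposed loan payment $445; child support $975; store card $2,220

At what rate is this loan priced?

6.15%

Credit score 722 ≥ 638; Total monthly debts = (445 + 975 + 2,220) = 3,640. DTI = 3,640/9,450 = 38.5% ≤ 40%
Loan-to-value = 21,900/21,000 = 104.3% — pass (110% max)
Row: 722 falls in 710–739. Column: 104.3% falls in 103.01–110%. Rate = 6.15%.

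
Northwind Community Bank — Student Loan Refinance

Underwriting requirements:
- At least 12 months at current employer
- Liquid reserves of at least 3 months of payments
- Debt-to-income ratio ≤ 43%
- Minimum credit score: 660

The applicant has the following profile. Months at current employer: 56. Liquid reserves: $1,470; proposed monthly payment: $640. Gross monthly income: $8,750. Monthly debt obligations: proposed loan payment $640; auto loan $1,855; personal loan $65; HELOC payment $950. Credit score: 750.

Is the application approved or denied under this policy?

Denied

Employment 56 ≥ 12 months
Reserves: 1,470 ÷ 640 = 2.3 months (below 3-month minimum)
Total monthly debts = (640 + 1,855 + 65 + 950) = 3,510. Debt-to-income = 3,510/8,750 = 40.1% — meets 43% limit
Credit score 750 ≥ 660 (meets)
Fails on reserves.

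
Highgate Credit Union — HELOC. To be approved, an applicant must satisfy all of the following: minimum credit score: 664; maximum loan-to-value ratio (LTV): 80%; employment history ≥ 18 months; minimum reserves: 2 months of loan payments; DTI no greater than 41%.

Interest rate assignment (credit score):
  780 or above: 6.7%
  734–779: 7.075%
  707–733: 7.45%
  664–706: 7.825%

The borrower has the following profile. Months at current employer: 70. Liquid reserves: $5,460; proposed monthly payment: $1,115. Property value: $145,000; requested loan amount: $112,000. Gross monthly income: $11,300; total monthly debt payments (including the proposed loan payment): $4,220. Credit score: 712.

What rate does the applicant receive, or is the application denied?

Credit score 712 ≥ 664 (meets minimum)
DTI: 4,220 ÷ 11,300 = 37.3%, within the 41% cap
LTV = 112,000/145,000 = 77.2% ≤ 80%
Reserves: 5,460 ÷ 1,115 = 4.9 months (meets 2-month minimum)
Employment 70 ≥ 18 months
All requirements met. Score 712 falls in the 707–733 tier → 7.45%.

Approved at 7.45%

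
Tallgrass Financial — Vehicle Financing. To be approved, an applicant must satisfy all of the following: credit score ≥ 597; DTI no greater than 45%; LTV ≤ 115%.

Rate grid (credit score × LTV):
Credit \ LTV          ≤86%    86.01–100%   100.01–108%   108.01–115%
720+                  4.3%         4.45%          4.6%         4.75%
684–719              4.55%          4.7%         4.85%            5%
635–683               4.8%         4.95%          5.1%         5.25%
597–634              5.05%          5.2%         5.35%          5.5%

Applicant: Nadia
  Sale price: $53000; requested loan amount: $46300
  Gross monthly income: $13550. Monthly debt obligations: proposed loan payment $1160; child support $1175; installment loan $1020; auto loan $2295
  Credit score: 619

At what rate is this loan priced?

Credit score 619 ≥ 597; Total monthly debts = (1,160 + 1,175 + 1,020 + 2,295) = 5,650. DTI = 5,650/13,550 = 41.7% ≤ 45%
LTV: 46,300 ÷ 53,000 = 87.4%, within 115% cap
Score 619 is in the 597–634 band; LTV 87.4% is in the 86.01–100% band → 5.2%.

5.2%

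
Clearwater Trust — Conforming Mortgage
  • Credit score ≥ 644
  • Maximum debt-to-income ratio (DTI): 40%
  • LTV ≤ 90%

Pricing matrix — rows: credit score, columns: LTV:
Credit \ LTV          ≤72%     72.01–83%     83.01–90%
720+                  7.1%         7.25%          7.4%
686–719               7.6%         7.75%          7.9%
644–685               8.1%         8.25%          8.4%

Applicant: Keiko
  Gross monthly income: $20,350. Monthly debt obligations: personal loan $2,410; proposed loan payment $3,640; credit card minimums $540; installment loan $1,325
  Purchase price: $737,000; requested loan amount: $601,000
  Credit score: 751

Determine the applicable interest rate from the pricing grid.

Credit score 751 ≥ 644; Total monthly debts = (2,410 + 3,640 + 540 + 1,325) = 7,915. DTI = 7,915/20,350 = 38.9% ≤ 40%
Loan-to-value = 601,000/737,000 = 81.5% — pass (90% max)
Row: 751 falls in 720+. Column: 81.5% falls in 72.01–83%. Rate = 7.25%.

7.25%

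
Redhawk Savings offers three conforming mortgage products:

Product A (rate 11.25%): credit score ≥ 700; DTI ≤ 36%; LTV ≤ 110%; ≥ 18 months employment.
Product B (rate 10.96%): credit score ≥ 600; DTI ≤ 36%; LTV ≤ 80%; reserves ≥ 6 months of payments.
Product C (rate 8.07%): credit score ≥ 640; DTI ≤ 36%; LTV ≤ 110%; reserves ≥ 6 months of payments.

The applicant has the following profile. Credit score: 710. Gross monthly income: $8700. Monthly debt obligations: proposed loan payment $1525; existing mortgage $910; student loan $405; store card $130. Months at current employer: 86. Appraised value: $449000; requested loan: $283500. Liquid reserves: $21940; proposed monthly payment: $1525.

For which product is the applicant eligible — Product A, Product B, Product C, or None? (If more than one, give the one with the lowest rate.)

Product C

Total debts = (1,525 + 910 + 405 + 130) = 2,970; DTI = 2,970/8,700 = 34.1%.
LTV = 283,500/449,000 = 63.1%.
Reserves = 21,940/1,525 = 14.4 months.
Product A: score 710 ≥ 700; DTI 34.1% ≤ 36%; LTV 63.1% ≤ 110%; employment 86 ≥ 18 mo → qualifies.
Product B: score 710 ≥ 600; DTI 34.1% ≤ 36%; LTV 63.1% ≤ 80%; reserves 14.4 ≥ 6 mo → qualifies.
Product C: score 710 ≥ 640; DTI 34.1% ≤ 36%; LTV 63.1% ≤ 110%; reserves 14.4 ≥ 6 mo → qualifies.
Qualifying: Product A, Product B, Product C. Lowest rate is 8.07% → Product C.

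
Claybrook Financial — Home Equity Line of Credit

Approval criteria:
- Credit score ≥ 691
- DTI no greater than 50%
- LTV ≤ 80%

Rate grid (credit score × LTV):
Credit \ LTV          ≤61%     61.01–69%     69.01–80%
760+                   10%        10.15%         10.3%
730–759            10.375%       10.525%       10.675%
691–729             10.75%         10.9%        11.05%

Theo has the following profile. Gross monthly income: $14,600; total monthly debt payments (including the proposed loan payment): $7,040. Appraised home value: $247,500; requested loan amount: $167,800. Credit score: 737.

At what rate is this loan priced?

Credit score 737 ≥ 691; DTI = 7,040/14,600 = 48.2% ≤ 50%
LTV: 167,800 ÷ 247,500 = 67.8%, within 80% cap
Score 737 is in the 730–759 band; LTV 67.8% is in the 61.01–69% band → 10.525%.

10.525%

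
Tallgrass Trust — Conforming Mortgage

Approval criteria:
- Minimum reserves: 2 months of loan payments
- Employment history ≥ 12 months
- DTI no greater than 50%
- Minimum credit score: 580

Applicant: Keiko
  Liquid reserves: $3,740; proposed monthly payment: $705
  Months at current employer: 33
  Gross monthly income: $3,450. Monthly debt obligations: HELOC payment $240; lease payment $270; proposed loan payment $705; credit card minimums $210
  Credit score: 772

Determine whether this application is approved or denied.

Liquid reserves cover 3,740/705 = 5.3 months — ≥ 2 required
Employment 33 ≥ 12 months
Total monthly debts = (240 + 270 + 705 + 210) = 1,425. DTI: 1,425 ÷ 3,450 = 41.3%, within the 50% cap
Credit score 772 ≥ 580 (meets)
All criteria satisfied.

Approved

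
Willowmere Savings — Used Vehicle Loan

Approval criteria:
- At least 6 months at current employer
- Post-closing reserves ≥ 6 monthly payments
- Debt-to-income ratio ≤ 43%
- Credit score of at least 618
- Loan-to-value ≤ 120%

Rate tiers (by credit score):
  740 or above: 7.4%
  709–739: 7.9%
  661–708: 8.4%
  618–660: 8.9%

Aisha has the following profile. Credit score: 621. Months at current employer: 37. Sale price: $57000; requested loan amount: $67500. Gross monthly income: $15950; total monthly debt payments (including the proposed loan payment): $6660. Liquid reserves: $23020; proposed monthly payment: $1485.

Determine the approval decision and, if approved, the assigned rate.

Approved at 8.9%

Credit score 621 ≥ 618 (meets minimum)
Debt-to-income = 6,660/15,950 = 41.8% — meets 43% limit
Employment 37 ≥ 6 months
Reserves: 23,020 ÷ 1,485 = 15.5 months (meets 6-month minimum)
LTV: 67,500 ÷ 57,000 = 118.4%, within 120% cap
All requirements met. Score 621 falls in the 618–660 tier → 8.9%.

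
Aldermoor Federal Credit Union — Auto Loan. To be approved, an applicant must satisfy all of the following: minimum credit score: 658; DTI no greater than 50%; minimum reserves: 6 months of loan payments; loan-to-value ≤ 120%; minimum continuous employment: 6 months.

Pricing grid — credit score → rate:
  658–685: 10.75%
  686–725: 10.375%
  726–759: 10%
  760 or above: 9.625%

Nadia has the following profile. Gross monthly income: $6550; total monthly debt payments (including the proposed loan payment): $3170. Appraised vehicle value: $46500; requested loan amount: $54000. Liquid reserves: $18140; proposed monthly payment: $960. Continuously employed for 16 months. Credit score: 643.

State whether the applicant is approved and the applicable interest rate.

Denied

Credit score 643 < 658 (below minimum)
Liquid reserves cover 18,140/960 = 18.9 months — ≥ 6 required
DTI = 3,170/6,550 = 48.4% ≤ 50%
LTV = 54,000/46,500 = 116.1% ≤ 120%
Employment 16 ≥ 6 months
Not all requirements met → denied.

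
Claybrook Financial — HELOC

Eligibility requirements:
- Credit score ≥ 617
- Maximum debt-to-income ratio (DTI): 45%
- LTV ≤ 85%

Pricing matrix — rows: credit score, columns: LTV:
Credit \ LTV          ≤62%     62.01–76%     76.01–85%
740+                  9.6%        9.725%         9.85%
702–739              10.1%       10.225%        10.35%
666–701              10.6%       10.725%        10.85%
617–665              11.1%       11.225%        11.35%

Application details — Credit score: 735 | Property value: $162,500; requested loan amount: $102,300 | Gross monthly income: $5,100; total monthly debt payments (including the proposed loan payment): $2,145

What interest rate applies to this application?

10.225%

Credit score 735 ≥ 617; Debt-to-income = 2,145/5,100 = 42.1% — meets 45% limit
LTV: 102,300 ÷ 162,500 = 63%, within 85% cap
Row: 735 falls in 702–739. Column: 63% falls in 62.01–76%. Rate = 10.225%.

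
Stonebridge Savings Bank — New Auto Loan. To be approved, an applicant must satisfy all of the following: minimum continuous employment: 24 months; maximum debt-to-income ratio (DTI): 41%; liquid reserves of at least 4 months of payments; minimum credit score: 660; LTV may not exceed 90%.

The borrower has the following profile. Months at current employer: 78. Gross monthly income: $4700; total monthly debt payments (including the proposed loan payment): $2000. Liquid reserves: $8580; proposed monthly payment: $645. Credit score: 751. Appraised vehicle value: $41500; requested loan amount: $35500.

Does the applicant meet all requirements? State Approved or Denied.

Denied

Employment 78 ≥ 24 months
DTI: 2,000 ÷ 4,700 = 42.6%, exceeds the 41% cap
Reserves: 8,580 ÷ 645 = 13.3 months (meets 4-month minimum)
Credit score 751 ≥ 660 (meets)
LTV = 35,500/41,500 = 85.5% ≤ 90%
Fails on DTI.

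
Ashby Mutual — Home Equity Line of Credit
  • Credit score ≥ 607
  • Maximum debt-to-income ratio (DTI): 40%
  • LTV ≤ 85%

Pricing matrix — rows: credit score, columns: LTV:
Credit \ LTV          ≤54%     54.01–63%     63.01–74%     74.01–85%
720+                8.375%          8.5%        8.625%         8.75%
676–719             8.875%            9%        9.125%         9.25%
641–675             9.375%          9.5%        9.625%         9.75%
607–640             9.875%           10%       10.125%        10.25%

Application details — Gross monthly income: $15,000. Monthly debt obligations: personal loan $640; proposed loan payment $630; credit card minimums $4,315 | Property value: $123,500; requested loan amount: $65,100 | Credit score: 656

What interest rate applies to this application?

Credit score 656 ≥ 607; Total monthly debts = (640 + 630 + 4,315) = 5,585. DTI: 5,585 ÷ 15,000 = 37.2%, within the 40% cap
LTV: 65,100 ÷ 123,500 = 52.7%, within 85% cap
Score 656 is in the 641–675 band; LTV 52.7% is in the ≤54% band → 9.375%.

9.375%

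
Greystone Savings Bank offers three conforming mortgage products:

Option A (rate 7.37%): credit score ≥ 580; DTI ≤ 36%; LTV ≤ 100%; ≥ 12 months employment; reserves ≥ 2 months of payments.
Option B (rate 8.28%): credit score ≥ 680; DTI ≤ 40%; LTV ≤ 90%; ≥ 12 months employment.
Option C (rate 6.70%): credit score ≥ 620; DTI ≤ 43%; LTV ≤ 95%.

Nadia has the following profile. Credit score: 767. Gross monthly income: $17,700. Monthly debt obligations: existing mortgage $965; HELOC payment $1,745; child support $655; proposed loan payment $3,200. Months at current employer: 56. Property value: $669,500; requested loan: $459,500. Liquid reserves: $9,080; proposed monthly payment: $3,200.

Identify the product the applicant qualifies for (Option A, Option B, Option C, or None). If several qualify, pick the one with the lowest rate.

Total debts = (965 + 1,745 + 655 + 3,200) = 6,565; DTI = 6,565/17,700 = 37.1%.
LTV = 459,500/669,500 = 68.6%.
Reserves = 9,080/3,200 = 2.8 months.
Option A: score 767 ≥ 580; DTI 37.1% > 36%; LTV 68.6% ≤ 100%; employment 56 ≥ 12 mo; reserves 2.8 ≥ 2 mo → does not qualify.
Option B: score 767 ≥ 680; DTI 37.1% ≤ 40%; LTV 68.6% ≤ 90%; employment 56 ≥ 12 mo → qualifies.
Option C: score 767 ≥ 620; DTI 37.1% ≤ 43%; LTV 68.6% ≤ 95% → qualifies.
Qualifying: Option B, Option C. Lowest rate is 6.70% → Option C.

Option C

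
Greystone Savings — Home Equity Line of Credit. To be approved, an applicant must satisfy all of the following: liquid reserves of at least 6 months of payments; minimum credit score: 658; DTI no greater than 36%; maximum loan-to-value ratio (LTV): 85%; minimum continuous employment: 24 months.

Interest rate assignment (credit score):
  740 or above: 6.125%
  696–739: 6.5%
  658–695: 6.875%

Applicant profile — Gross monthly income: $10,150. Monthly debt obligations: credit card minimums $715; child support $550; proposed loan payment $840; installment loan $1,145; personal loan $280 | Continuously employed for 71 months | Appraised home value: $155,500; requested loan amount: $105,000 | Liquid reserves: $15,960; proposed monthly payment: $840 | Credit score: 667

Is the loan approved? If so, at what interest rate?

Approved at 6.875%

Credit score 667 ≥ 658 (meets minimum)
LTV = 105,000/155,500 = 67.5% ≤ 85%
Reserves = 15,960/840 = 19.0 months ≥ 6
Total monthly debts = (715 + 550 + 840 + 1,145 + 280) = 3,530. DTI: 3,530 ÷ 10,150 = 34.8%, within the 36% cap
Employment 71 ≥ 24 months
All requirements met. Score 667 falls in the 658–695 tier → 6.875%.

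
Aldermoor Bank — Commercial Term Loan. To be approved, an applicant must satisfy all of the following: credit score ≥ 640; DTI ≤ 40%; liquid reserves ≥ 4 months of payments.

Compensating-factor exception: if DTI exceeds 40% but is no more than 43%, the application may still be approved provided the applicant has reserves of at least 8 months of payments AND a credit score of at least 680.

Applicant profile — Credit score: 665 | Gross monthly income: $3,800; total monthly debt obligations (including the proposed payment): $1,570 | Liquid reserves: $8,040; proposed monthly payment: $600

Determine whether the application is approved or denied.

Denied

Credit score 665 ≥ 640 (meets base)
DTI = 1,570/3,800 = 41.3% > 40% — standard DTI limit exceeded.
Reserves = 8,040/600 = 13.4 months ≥ 4
DTI 41.3% is within the 40%–43% exception band; checking compensating factors.
Reserves 13.4 ≥ 8 months; credit score 665 < 680.
Compensating-factor requirement not fully met.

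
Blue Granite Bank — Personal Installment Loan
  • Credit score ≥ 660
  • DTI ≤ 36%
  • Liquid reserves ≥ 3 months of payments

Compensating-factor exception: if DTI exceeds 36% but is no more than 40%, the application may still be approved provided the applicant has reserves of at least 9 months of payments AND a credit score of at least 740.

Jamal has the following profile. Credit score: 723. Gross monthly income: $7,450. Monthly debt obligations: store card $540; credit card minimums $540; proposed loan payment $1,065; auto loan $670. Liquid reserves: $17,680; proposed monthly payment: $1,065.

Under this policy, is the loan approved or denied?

Denied

Credit score 723 ≥ 660 (meets base)
Total debts = (540 + 540 + 1,065 + 670) = 2,815. DTI = 2,815/7,450 = 37.8% > 36% — standard DTI limit exceeded.
Reserves: 17,680 ÷ 1,065 = 16.6 months (meets 3-month minimum)
DTI 37.8% is within the 36%–40% exception band; checking compensating factors.
Override check — reserves: 16.6 mo (ok); score: 723 (below 740).
Compensating-factor requirement not fully met.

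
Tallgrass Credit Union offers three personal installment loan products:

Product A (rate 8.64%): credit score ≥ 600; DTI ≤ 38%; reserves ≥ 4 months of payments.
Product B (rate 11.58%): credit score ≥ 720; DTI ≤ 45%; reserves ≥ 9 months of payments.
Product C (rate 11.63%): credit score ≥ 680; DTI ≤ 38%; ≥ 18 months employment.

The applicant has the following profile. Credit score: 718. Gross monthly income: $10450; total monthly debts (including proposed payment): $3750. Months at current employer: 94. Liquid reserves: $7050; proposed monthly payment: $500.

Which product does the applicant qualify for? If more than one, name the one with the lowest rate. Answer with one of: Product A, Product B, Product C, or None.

Product A

DTI = 3,750/10,450 = 35.9%.
Reserves = 7,050/500 = 14.1 months.
Product A: score 718 ≥ 600; DTI 35.9% ≤ 38%; reserves 14.1 ≥ 4 mo → qualifies.
Product B: score 718 < 720; DTI 35.9% ≤ 45%; reserves 14.1 ≥ 9 mo → does not qualify.
Product C: score 718 ≥ 680; DTI 35.9% ≤ 38%; employment 94 ≥ 18 mo → qualifies.
Qualifying: Product A, Product C. Lowest rate is 8.64% → Product A.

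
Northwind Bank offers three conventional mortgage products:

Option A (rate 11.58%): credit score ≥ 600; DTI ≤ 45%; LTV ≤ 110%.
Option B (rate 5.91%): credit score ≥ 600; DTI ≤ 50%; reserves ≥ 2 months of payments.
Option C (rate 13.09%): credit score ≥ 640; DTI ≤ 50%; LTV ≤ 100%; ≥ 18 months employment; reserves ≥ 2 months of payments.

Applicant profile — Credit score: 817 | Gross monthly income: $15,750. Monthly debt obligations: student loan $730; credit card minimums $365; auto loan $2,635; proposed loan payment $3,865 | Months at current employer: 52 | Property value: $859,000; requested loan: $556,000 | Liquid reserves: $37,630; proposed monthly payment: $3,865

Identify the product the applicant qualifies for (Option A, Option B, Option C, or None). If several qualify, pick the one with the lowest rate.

Total debts = (730 + 365 + 2,635 + 3,865) = 7,595; DTI = 7,595/15,750 = 48.2%.
LTV = 556,000/859,000 = 64.7%.
Reserves = 37,630/3,865 = 9.7 months.
Option A: score 817 ≥ 600; DTI 48.2% > 45%; LTV 64.7% ≤ 110% → does not qualify.
Option B: score 817 ≥ 600; DTI 48.2% ≤ 50%; reserves 9.7 ≥ 2 mo → qualifies.
Option C: score 817 ≥ 640; DTI 48.2% ≤ 50%; LTV 64.7% ≤ 100%; employment 52 ≥ 18 mo; reserves 9.7 ≥ 2 mo → qualifies.
Qualifying: Option B, Option C. Lowest rate is 5.91% → Option B.

Option B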